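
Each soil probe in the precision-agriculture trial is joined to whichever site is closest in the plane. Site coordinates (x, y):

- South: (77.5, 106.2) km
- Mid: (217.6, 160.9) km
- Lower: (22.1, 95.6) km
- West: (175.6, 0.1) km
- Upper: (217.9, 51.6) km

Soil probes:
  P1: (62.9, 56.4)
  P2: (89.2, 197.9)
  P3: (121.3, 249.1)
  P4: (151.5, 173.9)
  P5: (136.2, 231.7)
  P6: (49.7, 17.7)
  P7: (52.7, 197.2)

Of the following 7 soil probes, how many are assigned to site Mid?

3

P1 → South
P2 → South
P3 → Mid
P4 → Mid
P5 → Mid
P6 → Lower
P7 → South
3 of the 7 go to Mid.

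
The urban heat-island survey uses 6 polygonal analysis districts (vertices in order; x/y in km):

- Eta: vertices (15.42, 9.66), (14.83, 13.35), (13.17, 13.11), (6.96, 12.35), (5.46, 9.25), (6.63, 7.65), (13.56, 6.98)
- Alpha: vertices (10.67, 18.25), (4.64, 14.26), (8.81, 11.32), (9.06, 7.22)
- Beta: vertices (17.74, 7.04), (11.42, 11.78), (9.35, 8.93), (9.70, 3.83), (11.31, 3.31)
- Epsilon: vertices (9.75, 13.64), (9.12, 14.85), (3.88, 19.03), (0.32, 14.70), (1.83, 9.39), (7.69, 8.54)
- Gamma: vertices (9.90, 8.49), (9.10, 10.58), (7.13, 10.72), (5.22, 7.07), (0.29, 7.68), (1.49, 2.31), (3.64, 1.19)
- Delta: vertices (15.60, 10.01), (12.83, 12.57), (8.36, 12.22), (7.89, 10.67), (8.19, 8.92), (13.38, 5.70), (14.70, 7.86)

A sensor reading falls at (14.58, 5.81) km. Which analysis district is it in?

Cast a ray rightward from (14.58, 5.81). For each polygon, the edges (by vertex number in listed order) whose endpoints lie on opposite sides of y = 5.81, where each meets that height, and whether that is right or left of the point:
Eta: no edge straddles that height → 0 crossings.
Alpha: no edge straddles that height → 0 crossings.
Beta: 3–4 at x≈9.564 (left), 5–1 at x≈15.620 (right) → 1 crossing.
Epsilon: no edge straddles that height → 0 crossings.
Gamma: 5–6 at x≈0.708 (left), 7–1 at x≈7.602 (left) → 0 crossings.
Delta: 5–6 at x≈13.203 (left), 6–7 at x≈13.447 (left) → 0 crossings.
Only Beta has an odd count, so the point is inside Beta.

Beta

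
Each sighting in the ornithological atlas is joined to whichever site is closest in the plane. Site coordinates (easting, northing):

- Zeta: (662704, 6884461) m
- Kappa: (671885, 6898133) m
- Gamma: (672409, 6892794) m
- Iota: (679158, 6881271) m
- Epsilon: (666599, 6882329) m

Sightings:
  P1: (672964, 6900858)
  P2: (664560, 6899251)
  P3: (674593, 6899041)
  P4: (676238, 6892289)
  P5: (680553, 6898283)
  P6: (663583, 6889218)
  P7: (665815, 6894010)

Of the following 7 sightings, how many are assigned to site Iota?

P1 → Kappa
P2 → Kappa
P3 → Kappa
P4 → Gamma
P5 → Kappa
P6 → Zeta
P7 → Gamma
0 of the 7 go to Iota.

0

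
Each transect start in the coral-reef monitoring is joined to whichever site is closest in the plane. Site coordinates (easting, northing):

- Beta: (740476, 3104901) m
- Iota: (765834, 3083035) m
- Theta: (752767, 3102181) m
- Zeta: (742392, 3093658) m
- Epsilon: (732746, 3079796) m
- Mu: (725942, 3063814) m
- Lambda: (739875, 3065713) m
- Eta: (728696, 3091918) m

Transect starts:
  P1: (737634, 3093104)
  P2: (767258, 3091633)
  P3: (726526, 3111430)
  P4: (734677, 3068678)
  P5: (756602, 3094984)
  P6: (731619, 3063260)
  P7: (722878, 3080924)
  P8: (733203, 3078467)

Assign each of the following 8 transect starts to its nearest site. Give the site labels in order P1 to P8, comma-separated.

Zeta, Iota, Beta, Lambda, Theta, Mu, Epsilon, Epsilon

P1 → Zeta (d²=22945480.00)
P2 → Iota (d²=75953380.00)
P3 → Beta (d²=237230341.00)
P4 → Lambda (d²=35810429.00)
P5 → Theta (d²=66504034.00)
P6 → Mu (d²=32535245.00)
P7 → Epsilon (d²=98649808.00)
P8 → Epsilon (d²=1975090.00)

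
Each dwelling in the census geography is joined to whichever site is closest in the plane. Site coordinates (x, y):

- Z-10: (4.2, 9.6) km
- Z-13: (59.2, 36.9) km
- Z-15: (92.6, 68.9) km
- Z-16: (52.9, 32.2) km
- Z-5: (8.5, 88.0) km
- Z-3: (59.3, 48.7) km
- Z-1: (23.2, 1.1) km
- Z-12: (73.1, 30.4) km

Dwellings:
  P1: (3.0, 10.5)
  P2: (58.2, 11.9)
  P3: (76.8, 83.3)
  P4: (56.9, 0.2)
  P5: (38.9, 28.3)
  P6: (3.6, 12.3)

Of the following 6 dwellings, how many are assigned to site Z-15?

1

P1 → Z-10
P2 → Z-16
P3 → Z-15
P4 → Z-16
P5 → Z-16
P6 → Z-10
1 of the 6 goes to Z-15.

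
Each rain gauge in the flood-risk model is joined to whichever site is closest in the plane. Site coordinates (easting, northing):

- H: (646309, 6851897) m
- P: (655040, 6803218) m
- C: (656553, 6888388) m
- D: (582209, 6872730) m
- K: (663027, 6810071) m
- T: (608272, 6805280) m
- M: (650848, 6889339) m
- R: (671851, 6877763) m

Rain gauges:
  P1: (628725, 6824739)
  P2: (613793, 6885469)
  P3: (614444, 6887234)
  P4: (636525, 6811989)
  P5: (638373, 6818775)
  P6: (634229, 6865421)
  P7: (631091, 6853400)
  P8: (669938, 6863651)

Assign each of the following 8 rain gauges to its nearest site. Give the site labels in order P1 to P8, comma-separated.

P1 → T (d²=796977890.00)
P2 → D (d²=1159831177.00)
P3 → D (d²=1249461241.00)
P4 → P (d²=419735666.00)
P5 → P (d²=519809138.00)
P6 → H (d²=328824976.00)
P7 → H (d²=233846533.00)
P8 → R (d²=202808113.00)

T, D, D, P, P, H, H, R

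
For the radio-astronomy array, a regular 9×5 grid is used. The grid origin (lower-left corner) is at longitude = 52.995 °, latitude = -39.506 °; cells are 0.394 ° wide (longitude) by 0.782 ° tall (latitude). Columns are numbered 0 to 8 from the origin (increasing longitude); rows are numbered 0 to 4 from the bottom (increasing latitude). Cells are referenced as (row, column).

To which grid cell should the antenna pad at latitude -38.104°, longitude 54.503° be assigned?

(1, 3)

Column index: ⌊(54.503 − 52.995) / 0.394⌋ = ⌊3.827⌋ = 3
Row offset from origin: ⌊(-38.104 − -39.506) / 0.782⌋ = ⌊1.793⌋ = 1 → row 1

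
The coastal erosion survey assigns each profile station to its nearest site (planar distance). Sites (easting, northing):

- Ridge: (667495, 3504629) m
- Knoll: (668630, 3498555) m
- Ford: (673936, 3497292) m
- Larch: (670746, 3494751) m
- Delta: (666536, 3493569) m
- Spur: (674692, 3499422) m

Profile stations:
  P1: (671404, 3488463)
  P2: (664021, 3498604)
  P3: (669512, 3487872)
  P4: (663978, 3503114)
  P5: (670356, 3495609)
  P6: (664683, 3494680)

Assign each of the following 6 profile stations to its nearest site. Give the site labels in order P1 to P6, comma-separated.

P1 → Larch (d²=39971908.00)
P2 → Knoll (d²=21245282.00)
P3 → Delta (d²=41312385.00)
P4 → Ridge (d²=14664514.00)
P5 → Larch (d²=888264.00)
P6 → Delta (d²=4667930.00)

Larch, Knoll, Delta, Ridge, Larch, Delta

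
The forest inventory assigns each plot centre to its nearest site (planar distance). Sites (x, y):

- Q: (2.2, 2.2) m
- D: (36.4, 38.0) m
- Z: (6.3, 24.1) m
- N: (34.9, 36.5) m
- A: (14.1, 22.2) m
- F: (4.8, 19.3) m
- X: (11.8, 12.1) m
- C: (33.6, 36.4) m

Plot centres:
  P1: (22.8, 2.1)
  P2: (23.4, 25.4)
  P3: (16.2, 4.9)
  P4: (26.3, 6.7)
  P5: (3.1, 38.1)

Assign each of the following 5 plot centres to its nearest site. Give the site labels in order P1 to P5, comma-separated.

X, A, X, X, Z

P1 → X (d²=221.00)
P2 → A (d²=96.73)
P3 → X (d²=71.20)
P4 → X (d²=239.41)
P5 → Z (d²=206.24)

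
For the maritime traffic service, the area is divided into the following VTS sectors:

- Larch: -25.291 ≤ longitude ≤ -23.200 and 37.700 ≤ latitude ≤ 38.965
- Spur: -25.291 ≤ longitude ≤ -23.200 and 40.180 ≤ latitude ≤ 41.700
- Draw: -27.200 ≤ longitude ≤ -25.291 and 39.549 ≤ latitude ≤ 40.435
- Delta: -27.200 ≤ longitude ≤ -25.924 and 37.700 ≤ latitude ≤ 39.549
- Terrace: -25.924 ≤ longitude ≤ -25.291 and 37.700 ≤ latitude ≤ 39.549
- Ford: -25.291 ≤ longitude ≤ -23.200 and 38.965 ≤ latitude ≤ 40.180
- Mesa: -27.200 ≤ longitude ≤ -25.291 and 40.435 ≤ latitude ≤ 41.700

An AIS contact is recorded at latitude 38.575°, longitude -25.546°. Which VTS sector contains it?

The point has longitude = -25.546 and latitude = 38.575.
Only Terrace satisfies -25.924 ≤ longitude ≤ -25.291 and 37.700 ≤ latitude ≤ 39.549.

Terrace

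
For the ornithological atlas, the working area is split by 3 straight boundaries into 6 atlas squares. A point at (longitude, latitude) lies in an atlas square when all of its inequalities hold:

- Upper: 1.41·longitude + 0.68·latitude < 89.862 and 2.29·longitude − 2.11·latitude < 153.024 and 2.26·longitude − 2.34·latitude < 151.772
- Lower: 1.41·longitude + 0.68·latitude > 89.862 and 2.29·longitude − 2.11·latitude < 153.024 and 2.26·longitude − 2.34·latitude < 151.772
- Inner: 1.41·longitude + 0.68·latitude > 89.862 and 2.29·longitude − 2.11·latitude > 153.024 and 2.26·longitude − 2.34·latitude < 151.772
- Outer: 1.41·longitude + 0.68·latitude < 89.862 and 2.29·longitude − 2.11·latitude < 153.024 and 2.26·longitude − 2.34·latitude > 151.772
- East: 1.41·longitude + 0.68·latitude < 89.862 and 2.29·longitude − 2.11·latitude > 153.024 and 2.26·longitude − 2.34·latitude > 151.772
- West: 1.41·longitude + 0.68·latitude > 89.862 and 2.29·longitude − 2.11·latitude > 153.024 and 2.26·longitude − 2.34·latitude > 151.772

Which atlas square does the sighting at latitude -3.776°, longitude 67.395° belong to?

West

1.41·67.395 + 0.68·-3.776 = 92.459, which is > 89.862
2.29·67.395 − 2.11·-3.776 = 162.302, which is > 153.024
2.26·67.395 − 2.34·-3.776 = 161.149, which is > 151.772
This sign pattern matches West.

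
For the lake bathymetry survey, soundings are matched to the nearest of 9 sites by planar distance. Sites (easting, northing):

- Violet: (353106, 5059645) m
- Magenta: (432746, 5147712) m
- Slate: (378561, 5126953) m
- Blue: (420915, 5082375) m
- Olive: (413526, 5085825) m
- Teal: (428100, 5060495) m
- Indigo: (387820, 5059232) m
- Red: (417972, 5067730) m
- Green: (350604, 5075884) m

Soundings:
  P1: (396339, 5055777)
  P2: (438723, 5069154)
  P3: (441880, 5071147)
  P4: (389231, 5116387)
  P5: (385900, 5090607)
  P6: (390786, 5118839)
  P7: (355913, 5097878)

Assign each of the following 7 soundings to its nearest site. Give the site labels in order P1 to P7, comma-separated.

P1 → Indigo (d²=84510386.00)
P2 → Teal (d²=187826410.00)
P3 → Teal (d²=303353504.00)
P4 → Slate (d²=225489256.00)
P5 → Olive (d²=786063400.00)
P6 → Slate (d²=215287621.00)
P7 → Green (d²=511921517.00)

Indigo, Teal, Teal, Slate, Olive, Slate, Green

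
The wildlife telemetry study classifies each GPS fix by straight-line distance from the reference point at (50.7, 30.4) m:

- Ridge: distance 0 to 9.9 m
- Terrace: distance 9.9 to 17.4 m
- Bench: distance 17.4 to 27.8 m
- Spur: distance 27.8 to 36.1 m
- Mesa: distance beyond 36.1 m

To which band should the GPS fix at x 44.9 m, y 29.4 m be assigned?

Distance = √((44.9−50.7)² + (29.4−30.4)²) = √(33.640 + 1.000) = 5.886 m.
0 ≤ 5.886 < 9.9 → Ridge.

Ridge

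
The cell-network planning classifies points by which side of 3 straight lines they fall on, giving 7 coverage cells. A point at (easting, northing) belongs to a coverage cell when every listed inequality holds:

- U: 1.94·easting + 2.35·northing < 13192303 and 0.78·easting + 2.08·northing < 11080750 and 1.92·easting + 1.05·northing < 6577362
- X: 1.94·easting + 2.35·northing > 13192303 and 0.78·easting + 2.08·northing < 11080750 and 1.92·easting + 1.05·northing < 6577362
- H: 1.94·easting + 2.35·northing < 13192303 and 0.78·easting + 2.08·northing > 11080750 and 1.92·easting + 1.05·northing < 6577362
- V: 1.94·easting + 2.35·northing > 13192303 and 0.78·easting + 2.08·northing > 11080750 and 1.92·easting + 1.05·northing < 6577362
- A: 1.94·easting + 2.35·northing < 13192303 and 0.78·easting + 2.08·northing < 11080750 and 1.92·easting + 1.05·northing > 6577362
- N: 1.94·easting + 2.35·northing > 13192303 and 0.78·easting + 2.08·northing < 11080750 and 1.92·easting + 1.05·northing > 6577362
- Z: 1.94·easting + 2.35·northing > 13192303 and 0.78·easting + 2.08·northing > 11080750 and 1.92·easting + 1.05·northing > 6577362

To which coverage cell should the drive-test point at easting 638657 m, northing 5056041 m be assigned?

1.94·638657 + 2.35·5056041 = 13120690.930, which is < 13192303
0.78·638657 + 2.08·5056041 = 11014717.740, which is < 11080750
1.92·638657 + 1.05·5056041 = 6535064.490, which is < 6577362
This sign pattern matches U.

U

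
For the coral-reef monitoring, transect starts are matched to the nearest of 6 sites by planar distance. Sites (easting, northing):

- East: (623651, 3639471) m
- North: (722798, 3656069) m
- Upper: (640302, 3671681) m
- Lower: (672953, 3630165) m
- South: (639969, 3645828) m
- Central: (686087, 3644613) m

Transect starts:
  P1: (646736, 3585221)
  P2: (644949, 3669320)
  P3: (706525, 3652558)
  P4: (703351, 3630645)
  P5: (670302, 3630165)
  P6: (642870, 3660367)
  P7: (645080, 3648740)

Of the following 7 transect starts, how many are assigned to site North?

P1 → Lower
P2 → Upper
P3 → North
P4 → Central
P5 → Lower
P6 → Upper
P7 → South
1 of the 7 goes to North.

1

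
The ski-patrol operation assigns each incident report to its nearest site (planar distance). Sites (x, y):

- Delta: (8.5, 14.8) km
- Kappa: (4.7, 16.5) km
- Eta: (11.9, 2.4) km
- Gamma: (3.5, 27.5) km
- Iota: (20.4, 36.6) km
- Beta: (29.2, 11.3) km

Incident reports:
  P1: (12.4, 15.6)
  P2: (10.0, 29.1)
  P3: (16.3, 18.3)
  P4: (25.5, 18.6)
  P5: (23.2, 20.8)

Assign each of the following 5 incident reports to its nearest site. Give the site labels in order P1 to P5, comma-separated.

Delta, Gamma, Delta, Beta, Beta

P1 → Delta (d²=15.85)
P2 → Gamma (d²=44.81)
P3 → Delta (d²=73.09)
P4 → Beta (d²=66.98)
P5 → Beta (d²=126.25)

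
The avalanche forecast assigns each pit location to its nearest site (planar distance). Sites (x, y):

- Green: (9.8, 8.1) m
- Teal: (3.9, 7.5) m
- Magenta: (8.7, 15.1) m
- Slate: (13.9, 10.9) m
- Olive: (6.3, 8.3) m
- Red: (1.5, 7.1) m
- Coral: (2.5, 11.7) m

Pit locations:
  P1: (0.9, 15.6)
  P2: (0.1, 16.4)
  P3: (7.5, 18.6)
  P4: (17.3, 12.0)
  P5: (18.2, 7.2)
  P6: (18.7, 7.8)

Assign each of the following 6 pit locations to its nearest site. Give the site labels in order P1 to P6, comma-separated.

Coral, Coral, Magenta, Slate, Slate, Slate

P1 → Coral (d²=17.77)
P2 → Coral (d²=27.85)
P3 → Magenta (d²=13.69)
P4 → Slate (d²=12.77)
P5 → Slate (d²=32.18)
P6 → Slate (d²=32.65)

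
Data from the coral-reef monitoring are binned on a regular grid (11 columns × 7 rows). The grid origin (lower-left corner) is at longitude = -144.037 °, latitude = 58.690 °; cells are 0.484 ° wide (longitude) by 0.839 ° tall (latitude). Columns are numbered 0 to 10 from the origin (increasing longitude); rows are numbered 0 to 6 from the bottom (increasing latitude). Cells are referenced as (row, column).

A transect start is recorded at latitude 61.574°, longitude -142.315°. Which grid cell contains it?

(3, 3)

Column index: ⌊(-142.315 − -144.037) / 0.484⌋ = ⌊3.558⌋ = 3
Row offset from origin: ⌊(61.574 − 58.690) / 0.839⌋ = ⌊3.437⌋ = 3 → row 3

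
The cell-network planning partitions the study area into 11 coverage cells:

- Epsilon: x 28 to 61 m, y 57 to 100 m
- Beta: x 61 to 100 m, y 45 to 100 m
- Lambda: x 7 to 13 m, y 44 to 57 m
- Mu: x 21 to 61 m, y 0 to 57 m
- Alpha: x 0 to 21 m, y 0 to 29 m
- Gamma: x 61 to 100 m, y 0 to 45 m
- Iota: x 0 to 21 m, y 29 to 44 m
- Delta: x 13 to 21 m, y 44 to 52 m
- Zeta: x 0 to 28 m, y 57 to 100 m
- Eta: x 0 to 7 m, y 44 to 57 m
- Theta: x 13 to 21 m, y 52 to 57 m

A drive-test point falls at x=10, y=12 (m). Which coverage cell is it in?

The point has x = 10 and y = 12.
Only Alpha satisfies 0 ≤ x ≤ 21 and 0 ≤ y ≤ 29.

Alpha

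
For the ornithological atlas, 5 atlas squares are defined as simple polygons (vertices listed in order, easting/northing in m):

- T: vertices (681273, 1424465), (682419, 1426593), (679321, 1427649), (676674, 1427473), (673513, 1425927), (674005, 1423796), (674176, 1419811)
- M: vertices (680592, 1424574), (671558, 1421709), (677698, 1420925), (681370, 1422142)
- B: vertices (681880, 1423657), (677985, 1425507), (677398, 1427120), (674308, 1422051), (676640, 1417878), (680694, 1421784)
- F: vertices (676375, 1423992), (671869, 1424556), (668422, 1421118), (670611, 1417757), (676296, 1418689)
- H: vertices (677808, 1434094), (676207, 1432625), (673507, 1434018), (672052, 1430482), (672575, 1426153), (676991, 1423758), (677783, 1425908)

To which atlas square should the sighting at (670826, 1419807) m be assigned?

F

Cast a ray rightward from (670826, 1419807). For each polygon, the edges (by vertex number in listed order) whose endpoints lie on opposite sides of northing = 1419807, where each meets that height, and whether that is right or left of the point:
T: no edge straddles that height → 0 crossings.
M: no edge straddles that height → 0 crossings.
B: 4–5 at easting≈675562.0 (right), 5–6 at easting≈678642.1 (right) → 2 crossings.
F: 3–4 at easting≈669275.8 (left), 5–1 at easting≈676312.7 (right) → 1 crossing.
H: no edge straddles that height → 0 crossings.
Only F has an odd count, so the point is inside F.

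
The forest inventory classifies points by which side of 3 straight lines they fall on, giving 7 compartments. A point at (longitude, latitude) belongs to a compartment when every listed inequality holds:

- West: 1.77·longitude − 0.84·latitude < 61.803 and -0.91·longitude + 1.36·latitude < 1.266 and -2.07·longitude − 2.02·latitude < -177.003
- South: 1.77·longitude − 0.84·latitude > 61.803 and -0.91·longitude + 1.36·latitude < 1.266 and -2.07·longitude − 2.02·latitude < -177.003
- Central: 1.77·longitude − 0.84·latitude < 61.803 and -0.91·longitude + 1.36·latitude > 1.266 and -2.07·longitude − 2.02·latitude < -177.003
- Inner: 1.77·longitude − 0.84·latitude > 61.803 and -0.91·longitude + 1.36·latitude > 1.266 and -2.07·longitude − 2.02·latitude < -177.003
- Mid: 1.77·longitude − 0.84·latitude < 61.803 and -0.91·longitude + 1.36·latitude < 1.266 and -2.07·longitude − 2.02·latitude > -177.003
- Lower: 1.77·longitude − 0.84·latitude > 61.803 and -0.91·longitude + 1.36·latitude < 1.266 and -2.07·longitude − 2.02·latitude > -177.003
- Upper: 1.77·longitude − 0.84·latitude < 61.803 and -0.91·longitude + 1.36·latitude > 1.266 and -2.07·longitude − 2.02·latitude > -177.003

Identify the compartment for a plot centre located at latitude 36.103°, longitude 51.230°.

1.77·51.230 − 0.84·36.103 = 60.351, which is < 61.803
-0.91·51.230 + 1.36·36.103 = 2.481, which is > 1.266
-2.07·51.230 − 2.02·36.103 = -178.974, which is < -177.003
This sign pattern matches Central.

Central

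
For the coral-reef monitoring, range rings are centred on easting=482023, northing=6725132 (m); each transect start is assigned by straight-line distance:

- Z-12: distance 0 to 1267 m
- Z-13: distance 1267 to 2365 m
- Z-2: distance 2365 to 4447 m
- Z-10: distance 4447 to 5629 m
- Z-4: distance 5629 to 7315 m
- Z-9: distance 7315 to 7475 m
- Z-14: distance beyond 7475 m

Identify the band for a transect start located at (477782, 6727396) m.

Distance = √((477782−482023)² + (6727396−6725132)²) = √(17986081.000 + 5125696.000) = 4807.471 m.
4447 ≤ 4807.471 < 5629 → Z-10.

Z-10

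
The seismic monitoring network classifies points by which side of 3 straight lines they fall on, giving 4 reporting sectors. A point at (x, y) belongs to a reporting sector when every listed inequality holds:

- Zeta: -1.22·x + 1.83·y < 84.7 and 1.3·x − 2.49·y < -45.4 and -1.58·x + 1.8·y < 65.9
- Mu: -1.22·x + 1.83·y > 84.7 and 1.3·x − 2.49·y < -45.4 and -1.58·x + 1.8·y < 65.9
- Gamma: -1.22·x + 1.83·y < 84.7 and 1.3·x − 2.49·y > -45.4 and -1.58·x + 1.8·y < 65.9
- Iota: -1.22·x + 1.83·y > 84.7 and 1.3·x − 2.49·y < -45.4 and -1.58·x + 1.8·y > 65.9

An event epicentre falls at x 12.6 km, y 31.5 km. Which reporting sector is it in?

Zeta

-1.22·12.6 + 1.83·31.5 = 42.273, which is < 84.7
1.3·12.6 − 2.49·31.5 = -62.055, which is < -45.4
-1.58·12.6 + 1.8·31.5 = 36.792, which is < 65.9
This sign pattern matches Zeta.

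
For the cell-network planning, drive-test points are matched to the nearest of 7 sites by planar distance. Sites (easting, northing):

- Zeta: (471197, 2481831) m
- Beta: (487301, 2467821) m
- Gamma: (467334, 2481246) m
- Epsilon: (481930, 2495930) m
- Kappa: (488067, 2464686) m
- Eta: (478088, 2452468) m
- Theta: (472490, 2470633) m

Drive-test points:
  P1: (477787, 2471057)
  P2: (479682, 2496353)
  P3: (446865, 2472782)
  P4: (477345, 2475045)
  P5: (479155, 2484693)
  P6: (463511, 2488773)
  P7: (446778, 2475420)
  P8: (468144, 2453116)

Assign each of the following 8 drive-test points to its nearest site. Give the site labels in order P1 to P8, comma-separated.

Theta, Epsilon, Gamma, Theta, Zeta, Gamma, Gamma, Eta

P1 → Theta (d²=28237985.00)
P2 → Epsilon (d²=5232433.00)
P3 → Gamma (d²=490619257.00)
P4 → Theta (d²=43036769.00)
P5 → Zeta (d²=71520808.00)
P6 → Gamma (d²=71271058.00)
P7 → Gamma (d²=456491412.00)
P8 → Eta (d²=99303040.00)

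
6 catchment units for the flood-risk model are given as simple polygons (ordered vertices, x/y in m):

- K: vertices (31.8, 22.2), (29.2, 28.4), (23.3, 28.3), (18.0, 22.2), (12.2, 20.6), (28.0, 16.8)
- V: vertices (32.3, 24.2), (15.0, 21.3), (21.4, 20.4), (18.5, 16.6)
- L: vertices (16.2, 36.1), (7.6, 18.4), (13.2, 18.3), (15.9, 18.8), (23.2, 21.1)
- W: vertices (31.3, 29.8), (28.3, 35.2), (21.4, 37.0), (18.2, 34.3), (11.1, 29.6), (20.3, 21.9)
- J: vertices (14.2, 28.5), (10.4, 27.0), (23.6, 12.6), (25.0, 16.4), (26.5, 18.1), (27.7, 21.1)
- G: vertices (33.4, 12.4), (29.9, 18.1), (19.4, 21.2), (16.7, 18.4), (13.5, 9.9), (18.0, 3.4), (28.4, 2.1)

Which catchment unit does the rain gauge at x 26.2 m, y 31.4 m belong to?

Cast a ray rightward from (26.2, 31.4). For each polygon, the edges (by vertex number in listed order) whose endpoints lie on opposite sides of y = 31.4, where each meets that height, and whether that is right or left of the point:
K: no edge straddles that height → 0 crossings.
V: no edge straddles that height → 0 crossings.
L: 1–2 at x≈13.92 (left), 5–1 at x≈18.39 (left) → 0 crossings.
W: 1–2 at x≈30.41 (right), 4–5 at x≈13.82 (left) → 1 crossing.
J: no edge straddles that height → 0 crossings.
G: no edge straddles that height → 0 crossings.
Only W has an odd count, so the point is inside W.

W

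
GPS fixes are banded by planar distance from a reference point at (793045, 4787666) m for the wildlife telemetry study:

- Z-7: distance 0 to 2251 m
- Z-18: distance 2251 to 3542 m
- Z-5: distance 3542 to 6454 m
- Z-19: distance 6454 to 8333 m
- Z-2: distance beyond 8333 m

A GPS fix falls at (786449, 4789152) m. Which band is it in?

Distance = √((786449−793045)² + (4789152−4787666)²) = √(43507216.000 + 2208196.000) = 6761.317 m.
6454 ≤ 6761.317 < 8333 → Z-19.

Z-19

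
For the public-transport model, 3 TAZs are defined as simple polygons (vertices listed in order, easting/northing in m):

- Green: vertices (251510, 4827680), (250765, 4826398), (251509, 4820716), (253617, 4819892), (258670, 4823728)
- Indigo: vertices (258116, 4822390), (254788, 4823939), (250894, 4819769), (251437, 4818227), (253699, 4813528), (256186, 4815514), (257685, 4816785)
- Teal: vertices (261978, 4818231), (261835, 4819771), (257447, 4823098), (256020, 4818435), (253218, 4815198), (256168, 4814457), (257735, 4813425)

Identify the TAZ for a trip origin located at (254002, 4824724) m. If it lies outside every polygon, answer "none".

Cast a ray rightward from (254002, 4824724). For each polygon, the edges (by vertex number in listed order) whose endpoints lie on opposite sides of northing = 4824724, where each meets that height, and whether that is right or left of the point:
Green: 2–3 at easting≈250984.2 (left), 5–1 at easting≈256865.5 (right) → 1 crossing.
Indigo: no edge straddles that height → 0 crossings.
Teal: no edge straddles that height → 0 crossings.
Only Green has an odd count, so the point is inside Green.

Green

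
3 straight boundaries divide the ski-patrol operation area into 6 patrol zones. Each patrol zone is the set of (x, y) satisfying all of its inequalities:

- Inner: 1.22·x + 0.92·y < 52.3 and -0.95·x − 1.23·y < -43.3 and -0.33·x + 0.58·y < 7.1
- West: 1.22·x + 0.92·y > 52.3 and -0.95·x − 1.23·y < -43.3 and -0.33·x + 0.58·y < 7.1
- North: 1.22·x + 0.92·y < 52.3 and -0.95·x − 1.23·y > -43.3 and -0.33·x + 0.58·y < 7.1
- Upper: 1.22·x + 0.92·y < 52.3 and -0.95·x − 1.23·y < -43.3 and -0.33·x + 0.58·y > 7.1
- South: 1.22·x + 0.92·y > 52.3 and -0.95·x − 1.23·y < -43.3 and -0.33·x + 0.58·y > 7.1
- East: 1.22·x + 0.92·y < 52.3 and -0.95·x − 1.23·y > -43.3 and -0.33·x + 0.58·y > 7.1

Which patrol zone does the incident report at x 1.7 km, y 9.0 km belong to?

North

1.22·1.7 + 0.92·9.0 = 10.354, which is < 52.3
-0.95·1.7 − 1.23·9.0 = -12.685, which is > -43.3
-0.33·1.7 + 0.58·9.0 = 4.659, which is < 7.1
This sign pattern matches North.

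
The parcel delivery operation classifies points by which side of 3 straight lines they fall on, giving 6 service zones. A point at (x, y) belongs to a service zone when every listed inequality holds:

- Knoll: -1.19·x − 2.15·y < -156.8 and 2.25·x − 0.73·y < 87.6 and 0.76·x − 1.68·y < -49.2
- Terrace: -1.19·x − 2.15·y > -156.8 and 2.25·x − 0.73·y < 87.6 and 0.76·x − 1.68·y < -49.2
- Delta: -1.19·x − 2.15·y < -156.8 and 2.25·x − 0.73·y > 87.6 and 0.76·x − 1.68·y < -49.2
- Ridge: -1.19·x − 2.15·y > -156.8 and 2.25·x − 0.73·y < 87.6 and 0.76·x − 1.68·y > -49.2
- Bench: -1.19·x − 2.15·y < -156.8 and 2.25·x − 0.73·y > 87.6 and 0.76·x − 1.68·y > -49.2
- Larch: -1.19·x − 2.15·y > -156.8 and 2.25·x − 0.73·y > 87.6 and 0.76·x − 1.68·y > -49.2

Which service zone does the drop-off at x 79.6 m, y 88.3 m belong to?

-1.19·79.6 − 2.15·88.3 = -284.569, which is < -156.8
2.25·79.6 − 0.73·88.3 = 114.641, which is > 87.6
0.76·79.6 − 1.68·88.3 = -87.848, which is < -49.2
This sign pattern matches Delta.

Delta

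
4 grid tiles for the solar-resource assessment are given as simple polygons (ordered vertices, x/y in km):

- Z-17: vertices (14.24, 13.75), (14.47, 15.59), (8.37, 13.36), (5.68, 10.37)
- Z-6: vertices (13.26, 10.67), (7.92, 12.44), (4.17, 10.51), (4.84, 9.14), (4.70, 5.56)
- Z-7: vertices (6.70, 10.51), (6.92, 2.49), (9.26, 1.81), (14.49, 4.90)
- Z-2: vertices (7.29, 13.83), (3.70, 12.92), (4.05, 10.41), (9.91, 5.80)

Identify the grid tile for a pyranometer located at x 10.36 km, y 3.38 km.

Z-7

Cast a ray rightward from (10.36, 3.38). For each polygon, the edges (by vertex number in listed order) whose endpoints lie on opposite sides of y = 3.38, where each meets that height, and whether that is right or left of the point:
Z-17: no edge straddles that height → 0 crossings.
Z-6: no edge straddles that height → 0 crossings.
Z-7: 1–2 at x≈6.896 (left), 3–4 at x≈11.917 (right) → 1 crossing.
Z-2: no edge straddles that height → 0 crossings.
Only Z-7 has an odd count, so the point is inside Z-7.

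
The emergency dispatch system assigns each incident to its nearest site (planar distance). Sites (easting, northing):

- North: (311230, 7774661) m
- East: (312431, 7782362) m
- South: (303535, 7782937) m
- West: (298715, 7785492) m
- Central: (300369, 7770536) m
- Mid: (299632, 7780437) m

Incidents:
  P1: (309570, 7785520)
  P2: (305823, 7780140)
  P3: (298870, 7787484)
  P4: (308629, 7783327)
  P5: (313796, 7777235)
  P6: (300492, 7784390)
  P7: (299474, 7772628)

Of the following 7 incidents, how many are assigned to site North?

P1 → East
P2 → South
P3 → West
P4 → East
P5 → North
P6 → West
P7 → Central
1 of the 7 goes to North.

1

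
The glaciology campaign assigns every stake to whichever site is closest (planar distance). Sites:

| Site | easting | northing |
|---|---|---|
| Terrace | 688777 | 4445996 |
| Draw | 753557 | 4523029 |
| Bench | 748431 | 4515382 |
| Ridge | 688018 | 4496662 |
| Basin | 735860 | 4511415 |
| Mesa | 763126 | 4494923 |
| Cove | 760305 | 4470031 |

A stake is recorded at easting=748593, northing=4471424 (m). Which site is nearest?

Cove

Squared distances to each site:
Terrace: 4224537040.000; Draw: 2687717321.000; Bench: 1932332008.000; Ridge: 4306287269.000; Basin: 1761409370.000; Mesa: 763411090.000; Cove: 139111393.000.
Minimum at Cove.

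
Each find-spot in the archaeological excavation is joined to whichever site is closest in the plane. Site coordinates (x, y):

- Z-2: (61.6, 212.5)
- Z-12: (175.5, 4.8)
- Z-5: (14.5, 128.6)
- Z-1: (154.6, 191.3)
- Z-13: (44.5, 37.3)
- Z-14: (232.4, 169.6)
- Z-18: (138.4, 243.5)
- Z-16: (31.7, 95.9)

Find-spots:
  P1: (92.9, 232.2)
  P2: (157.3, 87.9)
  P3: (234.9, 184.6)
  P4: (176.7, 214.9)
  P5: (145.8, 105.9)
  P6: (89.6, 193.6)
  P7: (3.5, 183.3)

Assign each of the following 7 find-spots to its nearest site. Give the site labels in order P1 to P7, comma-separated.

Z-2, Z-12, Z-14, Z-1, Z-1, Z-2, Z-5

P1 → Z-2 (d²=1367.78)
P2 → Z-12 (d²=7236.85)
P3 → Z-14 (d²=231.25)
P4 → Z-1 (d²=1045.37)
P5 → Z-1 (d²=7370.60)
P6 → Z-2 (d²=1141.21)
P7 → Z-5 (d²=3113.09)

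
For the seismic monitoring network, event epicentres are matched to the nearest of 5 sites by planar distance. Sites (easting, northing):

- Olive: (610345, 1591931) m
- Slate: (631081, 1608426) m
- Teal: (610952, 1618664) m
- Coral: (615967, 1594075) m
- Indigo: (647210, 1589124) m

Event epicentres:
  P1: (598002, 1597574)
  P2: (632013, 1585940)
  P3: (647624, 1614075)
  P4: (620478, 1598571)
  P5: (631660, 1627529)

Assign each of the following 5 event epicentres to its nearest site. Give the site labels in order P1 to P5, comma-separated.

P1 → Olive (d²=184193098.00)
P2 → Indigo (d²=241086665.00)
P3 → Slate (d²=305582050.00)
P4 → Coral (d²=40563137.00)
P5 → Slate (d²=365259850.00)

Olive, Indigo, Slate, Coral, Slate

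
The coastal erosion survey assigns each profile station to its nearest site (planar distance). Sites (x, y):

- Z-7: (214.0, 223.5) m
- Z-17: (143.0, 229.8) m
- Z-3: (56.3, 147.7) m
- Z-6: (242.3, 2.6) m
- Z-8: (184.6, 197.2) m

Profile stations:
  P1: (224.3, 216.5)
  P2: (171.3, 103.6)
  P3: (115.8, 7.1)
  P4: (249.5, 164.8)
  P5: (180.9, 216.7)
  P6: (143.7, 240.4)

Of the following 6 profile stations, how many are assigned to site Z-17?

1

P1 → Z-7
P2 → Z-8
P3 → Z-6
P4 → Z-7
P5 → Z-8
P6 → Z-17
1 of the 6 goes to Z-17.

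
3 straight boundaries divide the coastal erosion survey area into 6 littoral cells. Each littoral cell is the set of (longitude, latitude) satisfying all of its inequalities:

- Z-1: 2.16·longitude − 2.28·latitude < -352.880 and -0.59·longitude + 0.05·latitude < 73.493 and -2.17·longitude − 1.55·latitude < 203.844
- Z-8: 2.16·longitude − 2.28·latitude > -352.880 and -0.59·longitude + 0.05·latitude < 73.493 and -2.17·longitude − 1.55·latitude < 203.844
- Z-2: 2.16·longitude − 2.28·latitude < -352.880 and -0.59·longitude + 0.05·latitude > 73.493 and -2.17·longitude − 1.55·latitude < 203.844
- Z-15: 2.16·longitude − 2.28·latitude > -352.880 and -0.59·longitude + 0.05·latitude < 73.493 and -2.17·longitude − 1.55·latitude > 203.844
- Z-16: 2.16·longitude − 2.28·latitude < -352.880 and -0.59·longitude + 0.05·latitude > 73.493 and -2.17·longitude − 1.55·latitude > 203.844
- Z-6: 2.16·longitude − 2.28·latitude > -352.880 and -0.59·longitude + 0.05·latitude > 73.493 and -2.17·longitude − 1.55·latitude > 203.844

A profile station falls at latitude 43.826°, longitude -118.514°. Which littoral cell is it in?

2.16·-118.514 − 2.28·43.826 = -355.914, which is < -352.880
-0.59·-118.514 + 0.05·43.826 = 72.115, which is < 73.493
-2.17·-118.514 − 1.55·43.826 = 189.245, which is < 203.844
This sign pattern matches Z-1.

Z-1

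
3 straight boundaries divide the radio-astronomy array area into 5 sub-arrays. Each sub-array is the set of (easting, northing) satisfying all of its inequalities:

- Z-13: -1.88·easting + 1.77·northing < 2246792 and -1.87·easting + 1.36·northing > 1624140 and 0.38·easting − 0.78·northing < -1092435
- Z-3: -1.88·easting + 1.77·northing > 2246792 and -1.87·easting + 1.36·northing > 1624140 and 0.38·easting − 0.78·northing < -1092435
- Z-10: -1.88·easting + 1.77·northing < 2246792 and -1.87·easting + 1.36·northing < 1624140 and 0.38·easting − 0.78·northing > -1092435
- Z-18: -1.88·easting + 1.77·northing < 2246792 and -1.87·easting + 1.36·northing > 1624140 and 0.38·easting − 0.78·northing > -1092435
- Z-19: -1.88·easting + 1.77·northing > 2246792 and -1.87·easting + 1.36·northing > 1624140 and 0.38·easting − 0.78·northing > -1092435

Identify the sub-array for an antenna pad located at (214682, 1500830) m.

-1.88·214682 + 1.77·1500830 = 2252866.940, which is > 2246792
-1.87·214682 + 1.36·1500830 = 1639673.460, which is > 1624140
0.38·214682 − 0.78·1500830 = -1089068.240, which is > -1092435
This sign pattern matches Z-19.

Z-19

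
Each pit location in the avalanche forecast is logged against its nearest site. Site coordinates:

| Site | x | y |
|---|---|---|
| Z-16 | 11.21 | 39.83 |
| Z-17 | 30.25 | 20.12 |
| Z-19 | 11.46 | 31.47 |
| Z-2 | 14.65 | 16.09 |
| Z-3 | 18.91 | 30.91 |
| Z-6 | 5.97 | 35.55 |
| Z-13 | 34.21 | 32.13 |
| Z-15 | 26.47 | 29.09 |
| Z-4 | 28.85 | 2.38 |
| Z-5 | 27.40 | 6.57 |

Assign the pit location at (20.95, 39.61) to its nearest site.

Squared distances to each site:
Z-16: 94.916; Z-17: 466.350; Z-19: 156.320; Z-2: 592.880; Z-3: 79.852; Z-6: 240.884; Z-13: 231.778; Z-15: 141.141; Z-4: 1448.483; Z-5: 1133.244.
Minimum at Z-3.

Z-3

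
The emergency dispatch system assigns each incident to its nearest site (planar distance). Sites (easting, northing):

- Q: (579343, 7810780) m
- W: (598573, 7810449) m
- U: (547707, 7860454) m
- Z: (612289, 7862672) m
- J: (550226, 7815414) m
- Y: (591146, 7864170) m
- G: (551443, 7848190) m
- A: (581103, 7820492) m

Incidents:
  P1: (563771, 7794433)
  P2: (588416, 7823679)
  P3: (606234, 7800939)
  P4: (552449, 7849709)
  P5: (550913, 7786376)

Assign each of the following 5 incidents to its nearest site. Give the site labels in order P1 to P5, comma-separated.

Q, A, W, G, J

P1 → Q (d²=509711593.00)
P2 → A (d²=63636938.00)
P3 → W (d²=149131021.00)
P4 → G (d²=3319397.00)
P5 → J (d²=843677413.00)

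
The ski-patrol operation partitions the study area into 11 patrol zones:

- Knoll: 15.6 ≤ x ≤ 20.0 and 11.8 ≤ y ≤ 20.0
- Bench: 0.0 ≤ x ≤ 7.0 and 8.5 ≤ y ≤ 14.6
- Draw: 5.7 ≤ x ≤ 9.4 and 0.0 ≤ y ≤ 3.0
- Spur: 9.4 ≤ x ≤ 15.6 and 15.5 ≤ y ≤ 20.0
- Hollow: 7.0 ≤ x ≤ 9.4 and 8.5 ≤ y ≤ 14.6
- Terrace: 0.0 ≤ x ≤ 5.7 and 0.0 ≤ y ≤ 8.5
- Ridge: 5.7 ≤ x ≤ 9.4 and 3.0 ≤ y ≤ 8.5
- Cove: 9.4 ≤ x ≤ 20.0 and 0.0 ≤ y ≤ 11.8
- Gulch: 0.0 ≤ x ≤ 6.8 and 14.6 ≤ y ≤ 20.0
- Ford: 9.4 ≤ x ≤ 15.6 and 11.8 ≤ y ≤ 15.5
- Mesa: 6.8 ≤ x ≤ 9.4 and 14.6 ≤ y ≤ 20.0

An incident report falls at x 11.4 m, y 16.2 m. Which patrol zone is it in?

Spur

The point has x = 11.4 and y = 16.2.
Only Spur satisfies 9.4 ≤ x ≤ 15.6 and 15.5 ≤ y ≤ 20.0.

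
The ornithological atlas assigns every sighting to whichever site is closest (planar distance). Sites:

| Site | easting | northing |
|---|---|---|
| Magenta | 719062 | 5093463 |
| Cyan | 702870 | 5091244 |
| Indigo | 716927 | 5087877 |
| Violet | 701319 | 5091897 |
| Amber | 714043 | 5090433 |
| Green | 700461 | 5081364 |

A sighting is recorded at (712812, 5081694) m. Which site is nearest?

Squared distances to each site:
Magenta: 177571861.000; Cyan: 190045864.000; Indigo: 55162714.000; Violet: 236190258.000; Amber: 77885482.000; Green: 152656101.000.
Minimum at Indigo.

Indigo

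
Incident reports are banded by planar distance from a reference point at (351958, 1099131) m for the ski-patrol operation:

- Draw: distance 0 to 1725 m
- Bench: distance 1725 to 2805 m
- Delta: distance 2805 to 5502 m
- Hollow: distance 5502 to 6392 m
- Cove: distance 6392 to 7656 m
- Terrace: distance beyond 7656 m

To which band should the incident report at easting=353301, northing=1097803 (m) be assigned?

Distance = √((353301−351958)² + (1097803−1099131)²) = √(1803649.000 + 1763584.000) = 1888.712 m.
1725 ≤ 1888.712 < 2805 → Bench.

Bench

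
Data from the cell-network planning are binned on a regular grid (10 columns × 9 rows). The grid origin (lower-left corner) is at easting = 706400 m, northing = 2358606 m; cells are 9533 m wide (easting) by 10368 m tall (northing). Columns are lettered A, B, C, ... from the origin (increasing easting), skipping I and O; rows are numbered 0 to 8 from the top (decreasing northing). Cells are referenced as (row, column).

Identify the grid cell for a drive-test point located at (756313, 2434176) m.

Column index: ⌊(756313 − 706400) / 9533⌋ = ⌊5.236⌋ = 5 → column F
Row offset from origin: ⌊(2434176 − 2358606) / 10368⌋ = ⌊7.289⌋ = 7 → row 1 (counted from top)

(1, F)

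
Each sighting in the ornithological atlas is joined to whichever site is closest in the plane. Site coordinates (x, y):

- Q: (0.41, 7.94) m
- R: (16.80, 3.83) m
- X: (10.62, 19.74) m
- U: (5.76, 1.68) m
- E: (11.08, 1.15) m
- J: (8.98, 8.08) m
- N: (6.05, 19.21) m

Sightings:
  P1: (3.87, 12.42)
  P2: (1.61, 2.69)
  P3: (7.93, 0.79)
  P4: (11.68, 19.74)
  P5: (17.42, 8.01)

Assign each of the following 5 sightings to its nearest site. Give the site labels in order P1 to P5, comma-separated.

P1 → Q (d²=32.04)
P2 → U (d²=18.24)
P3 → U (d²=5.50)
P4 → X (d²=1.12)
P5 → R (d²=17.86)

Q, U, U, X, R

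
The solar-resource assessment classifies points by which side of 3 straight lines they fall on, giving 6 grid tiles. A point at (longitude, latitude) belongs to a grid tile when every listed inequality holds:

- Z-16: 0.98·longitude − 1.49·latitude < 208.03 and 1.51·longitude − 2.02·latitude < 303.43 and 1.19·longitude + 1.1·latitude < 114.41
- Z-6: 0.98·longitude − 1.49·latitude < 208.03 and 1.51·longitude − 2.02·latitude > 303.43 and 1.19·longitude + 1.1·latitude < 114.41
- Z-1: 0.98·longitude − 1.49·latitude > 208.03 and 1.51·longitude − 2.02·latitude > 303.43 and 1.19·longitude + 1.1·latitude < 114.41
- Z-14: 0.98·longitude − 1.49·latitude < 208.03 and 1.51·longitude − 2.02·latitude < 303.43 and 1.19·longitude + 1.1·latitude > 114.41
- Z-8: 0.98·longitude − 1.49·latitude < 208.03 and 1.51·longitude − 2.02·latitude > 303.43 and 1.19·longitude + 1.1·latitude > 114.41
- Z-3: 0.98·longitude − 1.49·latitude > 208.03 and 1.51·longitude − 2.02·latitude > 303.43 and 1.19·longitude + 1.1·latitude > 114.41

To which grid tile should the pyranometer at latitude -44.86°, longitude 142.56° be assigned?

Z-8

0.98·142.56 − 1.49·-44.86 = 206.550, which is < 208.03
1.51·142.56 − 2.02·-44.86 = 305.883, which is > 303.43
1.19·142.56 + 1.1·-44.86 = 120.300, which is > 114.41
This sign pattern matches Z-8.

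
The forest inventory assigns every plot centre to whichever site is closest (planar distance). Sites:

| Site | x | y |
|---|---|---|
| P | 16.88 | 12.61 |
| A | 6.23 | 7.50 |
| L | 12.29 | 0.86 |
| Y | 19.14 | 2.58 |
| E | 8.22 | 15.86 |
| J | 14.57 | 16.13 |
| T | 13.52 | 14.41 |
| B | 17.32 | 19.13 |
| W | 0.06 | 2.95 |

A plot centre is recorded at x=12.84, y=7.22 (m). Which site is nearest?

L

Squared distances to each site:
P: 45.374; A: 43.770; L: 40.752; Y: 61.220; E: 95.994; J: 82.381; T: 52.159; B: 161.919; W: 181.561.
Minimum at L.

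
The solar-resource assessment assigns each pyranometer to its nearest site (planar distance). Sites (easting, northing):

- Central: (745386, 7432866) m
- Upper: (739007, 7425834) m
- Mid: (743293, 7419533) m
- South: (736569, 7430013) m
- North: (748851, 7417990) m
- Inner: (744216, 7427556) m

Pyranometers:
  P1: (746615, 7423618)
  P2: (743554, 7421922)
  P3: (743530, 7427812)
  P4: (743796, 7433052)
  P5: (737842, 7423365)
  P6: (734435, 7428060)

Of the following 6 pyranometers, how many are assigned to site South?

1

P1 → Inner
P2 → Mid
P3 → Inner
P4 → Central
P5 → Upper
P6 → South
1 of the 6 goes to South.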